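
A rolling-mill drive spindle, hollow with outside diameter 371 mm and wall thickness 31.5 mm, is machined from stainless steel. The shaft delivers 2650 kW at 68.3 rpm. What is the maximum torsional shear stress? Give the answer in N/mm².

ω = 2π·68.3/60 = 7.152 rad/s, so T = P/ω = 2650×10³ / 7.152 = 370500 N·m.
J = π(d_o⁴ − d_i⁴)/32 = π(0.371⁴ − 0.308⁴)/32 = 9.764×10^-4 m⁴.
τ_max = T·r/J = 370500 × 0.185 / 9.764×10^-4 = 7.039×10^7 Pa.

70.4 N/mm²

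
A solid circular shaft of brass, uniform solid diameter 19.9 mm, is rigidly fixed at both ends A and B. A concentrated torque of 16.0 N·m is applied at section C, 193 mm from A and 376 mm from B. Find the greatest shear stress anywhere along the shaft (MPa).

With uniform GJ and both ends fixed, compatibility θ_AC = θ_CB gives T_A·a = T_B·b, together with T_A + T_B = T₀.
T_A = T₀·b/(a+b) = 16.00·376/569.0 = 10.57 N·m; T_B = 5.427 N·m.
τ in each portion: τ_AC = 6.83×10^6 Pa, τ_CB = 3.51×10^6 Pa; maximum is in AC.
τ_max = T_AC·r/J = 10.57·0.00995/1.54×10^-8 = 6.833×10^6 Pa.

6.83 MPa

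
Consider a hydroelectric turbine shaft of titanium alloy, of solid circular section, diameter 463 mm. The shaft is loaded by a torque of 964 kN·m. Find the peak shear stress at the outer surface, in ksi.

J = πd⁴/32 = π(0.463)⁴/32 = 4.512×10^-3 m⁴.
τ_max = T·r/J = 964000 × 0.232 / 4.512×10^-3 = 4.947×10^7 Pa.

7.17 ksi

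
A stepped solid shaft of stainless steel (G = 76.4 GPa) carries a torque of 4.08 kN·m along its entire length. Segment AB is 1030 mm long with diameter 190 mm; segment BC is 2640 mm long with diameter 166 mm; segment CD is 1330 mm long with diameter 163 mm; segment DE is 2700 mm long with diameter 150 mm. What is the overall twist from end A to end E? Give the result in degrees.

0.358°

J_AB = π(0.190)⁴/32 = 1.28×10^-4 m⁴; J_BC = π(0.166)⁴/32 = 7.45×10^-5 m⁴; J_CD = π(0.163)⁴/32 = 6.93×10^-5 m⁴; J_DE = π(0.150)⁴/32 = 4.97×10^-5 m⁴.
θ = (T/G)·Σ L_i/J_i = (4080/76.4×10⁹)·(1.03/1.28×10^-4 + 2.64/7.45×10^-5 + 1.33/6.93×10^-5 + 2.70/4.97×10^-5) = 6.247×10^-3 rad.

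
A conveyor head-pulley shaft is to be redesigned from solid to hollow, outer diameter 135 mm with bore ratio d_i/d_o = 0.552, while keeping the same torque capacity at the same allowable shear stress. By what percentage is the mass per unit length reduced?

Equal τ_max and T ⇒ the solid shaft needs d_s³ = d_o³(1−k⁴), so d_s = 135·(1−0.552⁴)^(1/3) = 130.7 mm.
Area ratio A_h/A_s = d_o²(1−k²)/d_s² = (1−k²)/(1−k⁴)^(2/3) = 0.7420.
Mass saving = 1 − 0.7420 = 25.8 %.

25.8 %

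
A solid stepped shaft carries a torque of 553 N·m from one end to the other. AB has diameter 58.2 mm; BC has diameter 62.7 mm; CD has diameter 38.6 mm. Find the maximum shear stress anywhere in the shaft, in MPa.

49.0 MPa

Under the same torque, τ_max = 16T/(πd³) is largest where d is smallest — segment CD (d = 38.6 mm).
τ_max = 16·553.0/(π·(0.0386)³) = 4.897×10^7 Pa.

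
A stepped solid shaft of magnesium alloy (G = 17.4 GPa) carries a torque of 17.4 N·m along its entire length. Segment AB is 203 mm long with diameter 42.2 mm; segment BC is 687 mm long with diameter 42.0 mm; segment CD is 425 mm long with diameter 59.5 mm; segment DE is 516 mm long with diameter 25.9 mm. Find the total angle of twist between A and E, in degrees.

0.855°

J_AB = π(0.0422)⁴/32 = 3.11×10^-7 m⁴; J_BC = π(0.0420)⁴/32 = 3.05×10^-7 m⁴; J_CD = π(0.0595)⁴/32 = 1.23×10^-6 m⁴; J_DE = π(0.0259)⁴/32 = 4.42×10^-8 m⁴.
θ = (T/G)·Σ L_i/J_i = (17.40/17.4×10⁹)·(0.203/3.11×10^-7 + 0.687/3.05×10^-7 + 0.425/1.23×10^-6 + 0.516/4.42×10^-8) = 0.01493 rad.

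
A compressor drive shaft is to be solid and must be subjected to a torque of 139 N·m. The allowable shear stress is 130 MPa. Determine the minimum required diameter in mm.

For a solid shaft τ_max = 16T/(πd³), so d = (16T/(π τ_allow))^(1/3) = (16·139.0/(π·1.30×10^8))^(1/3) = 0.01759 m.

17.6 mm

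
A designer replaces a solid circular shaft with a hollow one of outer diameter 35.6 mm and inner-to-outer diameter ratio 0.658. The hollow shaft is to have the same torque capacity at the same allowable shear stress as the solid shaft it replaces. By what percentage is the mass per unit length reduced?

34.9 %

Equal τ_max and T ⇒ the solid shaft needs d_s³ = d_o³(1−k⁴), so d_s = 35.6·(1−0.658⁴)^(1/3) = 33.22 mm.
Area ratio A_h/A_s = d_o²(1−k²)/d_s² = (1−k²)/(1−k⁴)^(2/3) = 0.6512.
Mass saving = 1 − 0.6512 = 34.9 %.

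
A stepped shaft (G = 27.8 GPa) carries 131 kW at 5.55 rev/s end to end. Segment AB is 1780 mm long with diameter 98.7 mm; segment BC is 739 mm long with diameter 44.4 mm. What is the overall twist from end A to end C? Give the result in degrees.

16.5°

ω = 2π·5.55 = 34.87 rad/s, so T = P/ω = 131×10³ / 34.87 = 3757 N·m.
J_AB = π(0.0987)⁴/32 = 9.32×10^-6 m⁴; J_BC = π(0.0444)⁴/32 = 3.82×10^-7 m⁴.
θ = (T/G)·Σ L_i/J_i = (3757/27.8×10⁹)·(1.78/9.32×10^-6 + 0.739/3.82×10^-7) = 0.2876 rad.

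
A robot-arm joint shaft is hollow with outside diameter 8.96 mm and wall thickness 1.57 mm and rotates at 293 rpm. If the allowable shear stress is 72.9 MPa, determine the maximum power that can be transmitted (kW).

0.260 kW

J = π(d_o⁴ − d_i⁴)/32 = π(0.00896⁴ − 0.00582⁴)/32 = 5.201×10^-10 m⁴.
T_max = τ_allow·J/r = 7.29×10^7 × 5.201×10^-10 / 0.00448 = 8.463 N·m.
ω = 2π·293/60 = 30.68 rad/s, so P_max = T_max·ω = 259.7 W.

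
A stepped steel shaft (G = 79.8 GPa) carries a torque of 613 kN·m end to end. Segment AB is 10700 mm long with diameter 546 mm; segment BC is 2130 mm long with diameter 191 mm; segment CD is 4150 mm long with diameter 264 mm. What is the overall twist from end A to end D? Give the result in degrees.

J_AB = π(0.546)⁴/32 = 8.73×10^-3 m⁴; J_BC = π(0.191)⁴/32 = 1.31×10^-4 m⁴; J_CD = π(0.264)⁴/32 = 4.77×10^-4 m⁴.
θ = (T/G)·Σ L_i/J_i = (613000/79.8×10⁹)·(10.7/8.73×10^-3 + 2.13/1.31×10^-4 + 4.15/4.77×10^-4) = 0.2015 rad.

11.5°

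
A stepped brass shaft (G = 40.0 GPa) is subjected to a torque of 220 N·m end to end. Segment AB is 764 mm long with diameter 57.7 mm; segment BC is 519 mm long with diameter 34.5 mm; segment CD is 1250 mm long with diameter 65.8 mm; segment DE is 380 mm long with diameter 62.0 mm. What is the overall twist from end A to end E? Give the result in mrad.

J_AB = π(0.0577)⁴/32 = 1.09×10^-6 m⁴; J_BC = π(0.0345)⁴/32 = 1.39×10^-7 m⁴; J_CD = π(0.0658)⁴/32 = 1.84×10^-6 m⁴; J_DE = π(0.0620)⁴/32 = 1.45×10^-6 m⁴.
θ = (T/G)·Σ L_i/J_i = (220.0/40.0×10⁹)·(0.764/1.09×10^-6 + 0.519/1.39×10^-7 + 1.25/1.84×10^-6 + 0.380/1.45×10^-6) = 0.02956 rad.

29.6 mrad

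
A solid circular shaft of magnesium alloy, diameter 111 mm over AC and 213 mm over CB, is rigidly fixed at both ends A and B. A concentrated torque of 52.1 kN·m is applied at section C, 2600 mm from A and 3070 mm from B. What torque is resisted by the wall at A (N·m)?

Compatibility: T_A·a/J_AC = T_B·b/J_CB with T_A + T_B = T₀.
J_AC = 1.49×10^-5 m⁴, J_CB = 2.02×10^-4 m⁴, so T_A = T₀·(J_AC/a)/((J_AC/a)+(J_CB/b)) = 4174 N·m, T_B = 47930 N·m.

4170 N·m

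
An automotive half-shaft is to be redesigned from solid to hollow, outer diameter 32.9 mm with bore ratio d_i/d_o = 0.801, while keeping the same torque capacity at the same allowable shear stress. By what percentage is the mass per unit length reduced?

49.0 %

Equal τ_max and T ⇒ the solid shaft needs d_s³ = d_o³(1−k⁴), so d_s = 32.9·(1−0.801⁴)^(1/3) = 27.57 mm.
Area ratio A_h/A_s = d_o²(1−k²)/d_s² = (1−k²)/(1−k⁴)^(2/3) = 0.5104.
Mass saving = 1 − 0.5104 = 49.0 %.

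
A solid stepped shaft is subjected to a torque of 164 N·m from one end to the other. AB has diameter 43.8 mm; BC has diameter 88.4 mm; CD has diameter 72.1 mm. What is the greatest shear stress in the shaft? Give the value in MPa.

9.94 MPa

Under the same torque, τ_max = 16T/(πd³) is largest where d is smallest — segment AB (d = 43.8 mm).
τ_max = 16·164.0/(π·(0.0438)³) = 9.940×10^6 Pa.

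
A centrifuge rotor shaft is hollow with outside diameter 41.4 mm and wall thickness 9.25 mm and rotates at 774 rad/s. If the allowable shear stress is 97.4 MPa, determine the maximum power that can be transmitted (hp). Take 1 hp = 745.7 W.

1280 hp

J = π(d_o⁴ − d_i⁴)/32 = π(0.0414⁴ − 0.0229⁴)/32 = 2.614×10^-7 m⁴.
T_max = τ_allow·J/r = 9.74×10^7 × 2.614×10^-7 / 0.0207 = 1230 N·m.
ω = 774 rad/s, so P_max = T_max·ω = 9.520×10^5 W.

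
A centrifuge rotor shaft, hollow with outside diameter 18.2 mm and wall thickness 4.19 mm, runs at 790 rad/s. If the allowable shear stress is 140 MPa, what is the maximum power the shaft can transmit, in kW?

J = π(d_o⁴ − d_i⁴)/32 = π(0.0182⁴ − 0.00982⁴)/32 = 9.859×10^-9 m⁴.
T_max = τ_allow·J/r = 1.40×10^8 × 9.859×10^-9 / 0.00910 = 151.7 N·m.
ω = 790 rad/s, so P_max = T_max·ω = 1.198×10^5 W.

120 kW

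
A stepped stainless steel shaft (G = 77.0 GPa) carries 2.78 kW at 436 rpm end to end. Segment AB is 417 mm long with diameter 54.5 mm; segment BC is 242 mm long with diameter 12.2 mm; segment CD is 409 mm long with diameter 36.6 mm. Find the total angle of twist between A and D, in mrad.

ω = 2π·436/60 = 45.66 rad/s, so T = P/ω = 2.78×10³ / 45.66 = 60.89 N·m.
J_AB = π(0.0545)⁴/32 = 8.66×10^-7 m⁴; J_BC = π(0.0122)⁴/32 = 2.17×10^-9 m⁴; J_CD = π(0.0366)⁴/32 = 1.76×10^-7 m⁴.
θ = (T/G)·Σ L_i/J_i = (60.89/77.0×10⁹)·(0.417/8.66×10^-7 + 0.242/2.17×10^-9 + 0.409/1.76×10^-7) = 0.09020 rad.

90.2 mrad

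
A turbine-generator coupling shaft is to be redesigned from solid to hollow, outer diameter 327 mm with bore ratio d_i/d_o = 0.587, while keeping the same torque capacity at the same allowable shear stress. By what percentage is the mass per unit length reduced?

28.7 %

Equal τ_max and T ⇒ the solid shaft needs d_s³ = d_o³(1−k⁴), so d_s = 327·(1−0.587⁴)^(1/3) = 313.5 mm.
Area ratio A_h/A_s = d_o²(1−k²)/d_s² = (1−k²)/(1−k⁴)^(2/3) = 0.7131.
Mass saving = 1 − 0.7131 = 28.7 %.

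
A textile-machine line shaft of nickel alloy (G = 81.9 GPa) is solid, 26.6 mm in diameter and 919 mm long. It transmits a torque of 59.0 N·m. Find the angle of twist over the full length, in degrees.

J = πd⁴/32 = π(0.0266)⁴/32 = 4.915×10^-8 m⁴.
θ = T·L/(G·J) = 59.00 × 0.919 / (81.9×10⁹ × 4.915×10^-8) = 0.01347 rad.

0.772°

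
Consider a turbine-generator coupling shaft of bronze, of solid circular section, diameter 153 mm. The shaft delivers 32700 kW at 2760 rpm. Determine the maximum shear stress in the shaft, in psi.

23300 psi

ω = 2π·2760/60 = 289.0 rad/s, so T = P/ω = 32700×10³ / 289.0 = 113100 N·m.
J = πd⁴/32 = π(0.153)⁴/32 = 5.380×10^-5 m⁴.
τ_max = T·r/J = 113100 × 0.0765 / 5.380×10^-5 = 1.609×10^8 Pa.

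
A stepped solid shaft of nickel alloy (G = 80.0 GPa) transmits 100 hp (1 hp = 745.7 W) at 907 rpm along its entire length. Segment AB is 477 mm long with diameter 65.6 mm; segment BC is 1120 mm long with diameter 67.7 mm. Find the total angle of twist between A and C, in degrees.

0.453°

ω = 2π·907/60 = 94.98 rad/s, so T = P/ω = 100×745.7 / 94.98 = 785.1 N·m.
J_AB = π(0.0656)⁴/32 = 1.82×10^-6 m⁴; J_BC = π(0.0677)⁴/32 = 2.06×10^-6 m⁴.
θ = (T/G)·Σ L_i/J_i = (785.1/80.0×10⁹)·(0.477/1.82×10^-6 + 1.12/2.06×10^-6) = 7.904×10^-3 rad.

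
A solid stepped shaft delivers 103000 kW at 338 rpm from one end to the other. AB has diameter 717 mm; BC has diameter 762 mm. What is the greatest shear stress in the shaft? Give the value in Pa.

ω = 2π·338/60 = 35.40 rad/s, so T = P/ω = 103000×10³ / 35.40 = 2.910e6 N·m.
Under the same torque, τ_max = 16T/(πd³) is largest where d is smallest — segment AB (d = 717 mm).
τ_max = 16·2.910e6/(π·(0.717)³) = 4.021×10^7 Pa.

4.02e7 Pa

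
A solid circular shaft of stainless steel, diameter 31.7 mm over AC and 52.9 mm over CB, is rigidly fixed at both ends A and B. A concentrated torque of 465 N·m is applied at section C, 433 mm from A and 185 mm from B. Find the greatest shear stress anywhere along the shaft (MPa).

Compatibility: T_A·a/J_AC = T_B·b/J_CB with T_A + T_B = T₀.
J_AC = 9.91×10^-8 m⁴, J_CB = 7.69×10^-7 m⁴, so T_A = T₀·(J_AC/a)/((J_AC/a)+(J_CB/b)) = 24.28 N·m, T_B = 440.7 N·m.
τ in each portion: τ_AC = 3.88×10^6 Pa, τ_CB = 1.52×10^7 Pa; maximum is in CB.
τ_max = T_CB·r/J = 440.7·0.0264/7.69×10^-7 = 1.516×10^7 Pa.

15.2 MPa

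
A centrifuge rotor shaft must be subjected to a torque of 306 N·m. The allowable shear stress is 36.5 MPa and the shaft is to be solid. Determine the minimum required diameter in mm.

35.0 mm

For a solid shaft τ_max = 16T/(πd³), so d = (16T/(π τ_allow))^(1/3) = (16·306.0/(π·3.65×10^7))^(1/3) = 0.03495 m.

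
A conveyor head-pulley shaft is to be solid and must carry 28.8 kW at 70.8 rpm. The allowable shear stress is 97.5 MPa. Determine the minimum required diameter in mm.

58.8 mm

ω = 2π·70.8/60 = 7.414 rad/s, so T = P/ω = 28.8×10³ / 7.414 = 3884 N·m.
For a solid shaft τ_max = 16T/(πd³), so d = (16T/(π τ_allow))^(1/3) = (16·3884/(π·9.75×10^7))^(1/3) = 0.05876 m.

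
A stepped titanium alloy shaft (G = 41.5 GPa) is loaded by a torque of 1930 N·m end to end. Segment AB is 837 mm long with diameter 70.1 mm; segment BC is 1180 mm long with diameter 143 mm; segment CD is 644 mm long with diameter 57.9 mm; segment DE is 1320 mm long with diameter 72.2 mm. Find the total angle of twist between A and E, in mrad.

J_AB = π(0.0701)⁴/32 = 2.37×10^-6 m⁴; J_BC = π(0.143)⁴/32 = 4.11×10^-5 m⁴; J_CD = π(0.0579)⁴/32 = 1.10×10^-6 m⁴; J_DE = π(0.0722)⁴/32 = 2.67×10^-6 m⁴.
θ = (T/G)·Σ L_i/J_i = (1930/41.5×10⁹)·(0.837/2.37×10^-6 + 1.18/4.11×10^-5 + 0.644/1.10×10^-6 + 1.32/2.67×10^-6) = 0.06791 rad.

67.9 mrad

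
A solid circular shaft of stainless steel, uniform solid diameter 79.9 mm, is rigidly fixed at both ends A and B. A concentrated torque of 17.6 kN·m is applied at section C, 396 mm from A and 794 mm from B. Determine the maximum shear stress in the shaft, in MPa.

With uniform GJ and both ends fixed, compatibility θ_AC = θ_CB gives T_A·a = T_B·b, together with T_A + T_B = T₀.
T_A = T₀·b/(a+b) = 17600·794/1190 = 11740 N·m; T_B = 5857 N·m.
τ in each portion: τ_AC = 1.17×10^8 Pa, τ_CB = 5.85×10^7 Pa; maximum is in AC.
τ_max = T_AC·r/J = 11740·0.0399/4.00×10^-6 = 1.173×10^8 Pa.

117 MPa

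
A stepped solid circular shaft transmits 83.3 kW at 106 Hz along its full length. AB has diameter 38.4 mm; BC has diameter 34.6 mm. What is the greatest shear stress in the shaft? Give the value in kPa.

ω = 2π·106 = 666.0 rad/s, so T = P/ω = 83.3×10³ / 666.0 = 125.1 N·m.
Under the same torque, τ_max = 16T/(πd³) is largest where d is smallest — segment BC (d = 34.6 mm).
τ_max = 16·125.1/(π·(0.0346)³) = 1.538×10^7 Pa.

15400 kPa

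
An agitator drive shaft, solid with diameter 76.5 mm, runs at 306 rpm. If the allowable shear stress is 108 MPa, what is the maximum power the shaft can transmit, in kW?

J = πd⁴/32 = π(0.0765)⁴/32 = 3.362×10^-6 m⁴.
T_max = τ_allow·J/r = 1.08×10^8 × 3.362×10^-6 / 0.0382 = 9494 N·m.
ω = 2π·306/60 = 32.04 rad/s, so P_max = T_max·ω = 3.042×10^5 W.

304 kW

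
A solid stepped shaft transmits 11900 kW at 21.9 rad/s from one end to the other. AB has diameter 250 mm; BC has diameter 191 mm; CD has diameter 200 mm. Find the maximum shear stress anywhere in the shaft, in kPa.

397000 kPa

ω = 21.9 rad/s, so T = P/ω = 11900×10³ / 21.90 = 543400 N·m.
Under the same torque, τ_max = 16T/(πd³) is largest where d is smallest — segment BC (d = 191 mm).
τ_max = 16·543400/(π·(0.191)³) = 3.972×10^8 Pa.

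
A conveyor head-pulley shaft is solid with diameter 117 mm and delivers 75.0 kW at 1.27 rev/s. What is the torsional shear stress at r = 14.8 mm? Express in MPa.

7.56 MPa

ω = 2π·1.27 = 7.980 rad/s, so T = P/ω = 75.0×10³ / 7.980 = 9399 N·m.
J = πd⁴/32 = π(0.117)⁴/32 = 1.840×10^-5 m⁴.
Shear stress varies linearly with radius: τ = T·r/J = 9399 × 0.0148 / 1.840×10^-5 = 7.561×10^6 Pa.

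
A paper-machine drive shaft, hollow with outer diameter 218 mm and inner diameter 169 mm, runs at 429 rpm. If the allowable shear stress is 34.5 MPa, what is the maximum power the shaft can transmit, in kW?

J = π(d_o⁴ − d_i⁴)/32 = π(0.218⁴ − 0.169⁴)/32 = 1.416×10^-4 m⁴.
T_max = τ_allow·J/r = 3.45×10^7 × 1.416×10^-4 / 0.109 = 44830 N·m.
ω = 2π·429/60 = 44.92 rad/s, so P_max = T_max·ω = 2.014×10^6 W.

2010 kW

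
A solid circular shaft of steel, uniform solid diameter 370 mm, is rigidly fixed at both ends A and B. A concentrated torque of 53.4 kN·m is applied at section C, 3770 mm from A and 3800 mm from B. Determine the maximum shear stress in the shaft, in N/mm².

2.70 N/mm²

With uniform GJ and both ends fixed, compatibility θ_AC = θ_CB gives T_A·a = T_B·b, together with T_A + T_B = T₀.
T_A = T₀·b/(a+b) = 53400·3800/7570 = 26810 N·m; T_B = 26590 N·m.
τ in each portion: τ_AC = 2.70×10^6 Pa, τ_CB = 2.67×10^6 Pa; maximum is in AC.
τ_max = T_AC·r/J = 26810·0.185/1.84×10^-3 = 2.695×10^6 Pa.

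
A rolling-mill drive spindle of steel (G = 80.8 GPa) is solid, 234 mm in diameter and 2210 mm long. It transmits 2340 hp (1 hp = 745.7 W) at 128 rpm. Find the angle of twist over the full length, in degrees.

ω = 2π·128/60 = 13.40 rad/s, so T = P/ω = 2340×745.7 / 13.40 = 130200 N·m.
J = πd⁴/32 = π(0.234)⁴/32 = 2.943×10^-4 m⁴.
θ = T·L/(G·J) = 130200 × 2.21 / (80.8×10⁹ × 2.943×10^-4) = 0.01210 rad.

0.693°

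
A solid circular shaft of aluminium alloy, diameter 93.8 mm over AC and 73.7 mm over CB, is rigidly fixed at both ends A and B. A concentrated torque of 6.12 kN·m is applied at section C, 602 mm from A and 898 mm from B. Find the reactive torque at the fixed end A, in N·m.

4870 N·m

Compatibility: T_A·a/J_AC = T_B·b/J_CB with T_A + T_B = T₀.
J_AC = 7.60×10^-6 m⁴, J_CB = 2.90×10^-6 m⁴, so T_A = T₀·(J_AC/a)/((J_AC/a)+(J_CB/b)) = 4875 N·m, T_B = 1245 N·m.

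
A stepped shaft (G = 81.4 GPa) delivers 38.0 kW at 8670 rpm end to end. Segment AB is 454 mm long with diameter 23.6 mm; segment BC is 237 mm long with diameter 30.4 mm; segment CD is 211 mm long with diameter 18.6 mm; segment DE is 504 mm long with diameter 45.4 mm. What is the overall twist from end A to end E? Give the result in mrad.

ω = 2π·8670/60 = 907.9 rad/s, so T = P/ω = 38.0×10³ / 907.9 = 41.85 N·m.
J_AB = π(0.0236)⁴/32 = 3.05×10^-8 m⁴; J_BC = π(0.0304)⁴/32 = 8.38×10^-8 m⁴; J_CD = π(0.0186)⁴/32 = 1.18×10^-8 m⁴; J_DE = π(0.0454)⁴/32 = 4.17×10^-7 m⁴.
θ = (T/G)·Σ L_i/J_i = (41.85/81.4×10⁹)·(0.454/3.05×10^-8 + 0.237/8.38×10^-8 + 0.211/1.18×10^-8 + 0.504/4.17×10^-7) = 0.01897 rad.

19.0 mrad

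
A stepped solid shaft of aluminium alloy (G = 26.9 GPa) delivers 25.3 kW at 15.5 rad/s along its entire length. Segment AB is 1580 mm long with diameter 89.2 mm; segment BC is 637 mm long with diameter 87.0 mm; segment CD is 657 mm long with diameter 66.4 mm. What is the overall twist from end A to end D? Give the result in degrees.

ω = 15.5 rad/s, so T = P/ω = 25.3×10³ / 15.50 = 1632 N·m.
J_AB = π(0.0892)⁴/32 = 6.22×10^-6 m⁴; J_BC = π(0.0870)⁴/32 = 5.62×10^-6 m⁴; J_CD = π(0.0664)⁴/32 = 1.91×10^-6 m⁴.
θ = (T/G)·Σ L_i/J_i = (1632/26.9×10⁹)·(1.58/6.22×10^-6 + 0.637/5.62×10^-6 + 0.657/1.91×10^-6) = 0.04319 rad.

2.47°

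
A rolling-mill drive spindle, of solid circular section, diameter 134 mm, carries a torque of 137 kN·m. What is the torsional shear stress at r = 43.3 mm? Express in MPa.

J = πd⁴/32 = π(0.134)⁴/32 = 3.165×10^-5 m⁴.
Shear stress varies linearly with radius: τ = T·r/J = 137000 × 0.0433 / 3.165×10^-5 = 1.874×10^8 Pa.

187 MPa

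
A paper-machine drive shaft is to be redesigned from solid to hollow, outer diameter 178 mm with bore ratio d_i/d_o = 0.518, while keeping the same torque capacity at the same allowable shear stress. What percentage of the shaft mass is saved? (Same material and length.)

23.1 %

Equal τ_max and T ⇒ the solid shaft needs d_s³ = d_o³(1−k⁴), so d_s = 178·(1−0.518⁴)^(1/3) = 173.6 mm.
Area ratio A_h/A_s = d_o²(1−k²)/d_s² = (1−k²)/(1−k⁴)^(2/3) = 0.7690.
Mass saving = 1 − 0.7690 = 23.1 %.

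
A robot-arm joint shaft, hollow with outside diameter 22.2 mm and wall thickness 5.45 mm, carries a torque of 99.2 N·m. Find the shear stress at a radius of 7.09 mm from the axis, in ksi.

J = π(d_o⁴ − d_i⁴)/32 = π(0.0222⁴ − 0.0113⁴)/32 = 2.225×10^-8 m⁴.
Shear stress varies linearly with radius: τ = T·r/J = 99.20 × 0.00709 / 2.225×10^-8 = 3.162×10^7 Pa.

4.59 ksi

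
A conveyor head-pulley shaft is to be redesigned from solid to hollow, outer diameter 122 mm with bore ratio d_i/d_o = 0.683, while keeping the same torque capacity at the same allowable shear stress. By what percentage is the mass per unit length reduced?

37.2 %

Equal τ_max and T ⇒ the solid shaft needs d_s³ = d_o³(1−k⁴), so d_s = 122·(1−0.683⁴)^(1/3) = 112.4 mm.
Area ratio A_h/A_s = d_o²(1−k²)/d_s² = (1−k²)/(1−k⁴)^(2/3) = 0.6283.
Mass saving = 1 − 0.6283 = 37.2 %.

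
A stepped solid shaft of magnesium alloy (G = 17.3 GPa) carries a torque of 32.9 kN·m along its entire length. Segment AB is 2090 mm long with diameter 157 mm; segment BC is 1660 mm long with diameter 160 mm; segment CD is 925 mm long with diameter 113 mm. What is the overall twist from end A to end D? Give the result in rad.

0.226 rad

J_AB = π(0.157)⁴/32 = 5.96×10^-5 m⁴; J_BC = π(0.160)⁴/32 = 6.43×10^-5 m⁴; J_CD = π(0.113)⁴/32 = 1.60×10^-5 m⁴.
θ = (T/G)·Σ L_i/J_i = (32900/17.3×10⁹)·(2.09/5.96×10^-5 + 1.66/6.43×10^-5 + 0.925/1.60×10^-5) = 0.2256 rad.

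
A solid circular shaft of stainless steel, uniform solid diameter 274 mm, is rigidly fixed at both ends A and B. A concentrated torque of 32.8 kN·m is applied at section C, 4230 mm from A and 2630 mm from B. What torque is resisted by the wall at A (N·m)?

With uniform GJ and both ends fixed, compatibility θ_AC = θ_CB gives T_A·a = T_B·b, together with T_A + T_B = T₀.
T_A = T₀·b/(a+b) = 32800·2630/6860 = 12570 N·m; T_B = 20230 N·m.

12600 N·m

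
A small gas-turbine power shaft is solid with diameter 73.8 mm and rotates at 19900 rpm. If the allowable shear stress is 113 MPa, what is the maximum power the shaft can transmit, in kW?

18600 kW

J = πd⁴/32 = π(0.0738)⁴/32 = 2.912×10^-6 m⁴.
T_max = τ_allow·J/r = 1.13×10^8 × 2.912×10^-6 / 0.0369 = 8918 N·m.
ω = 2π·19900/60 = 2084 rad/s, so P_max = T_max·ω = 1.858×10^7 W.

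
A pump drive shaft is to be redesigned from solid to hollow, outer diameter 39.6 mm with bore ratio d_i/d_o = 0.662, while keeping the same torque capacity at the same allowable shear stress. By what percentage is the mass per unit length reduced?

Equal τ_max and T ⇒ the solid shaft needs d_s³ = d_o³(1−k⁴), so d_s = 39.6·(1−0.662⁴)^(1/3) = 36.88 mm.
Area ratio A_h/A_s = d_o²(1−k²)/d_s² = (1−k²)/(1−k⁴)^(2/3) = 0.6476.
Mass saving = 1 − 0.6476 = 35.2 %.

35.2 %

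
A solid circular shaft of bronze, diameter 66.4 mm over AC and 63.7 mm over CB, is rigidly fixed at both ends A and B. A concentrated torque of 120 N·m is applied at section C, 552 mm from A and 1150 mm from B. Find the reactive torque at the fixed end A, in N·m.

85.3 N·m

Compatibility: T_A·a/J_AC = T_B·b/J_CB with T_A + T_B = T₀.
J_AC = 1.91×10^-6 m⁴, J_CB = 1.62×10^-6 m⁴, so T_A = T₀·(J_AC/a)/((J_AC/a)+(J_CB/b)) = 85.31 N·m, T_B = 34.69 N·m.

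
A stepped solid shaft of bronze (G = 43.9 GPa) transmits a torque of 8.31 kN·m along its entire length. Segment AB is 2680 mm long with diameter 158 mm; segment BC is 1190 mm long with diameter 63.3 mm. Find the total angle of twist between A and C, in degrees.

J_AB = π(0.158)⁴/32 = 6.12×10^-5 m⁴; J_BC = π(0.0633)⁴/32 = 1.58×10^-6 m⁴.
θ = (T/G)·Σ L_i/J_i = (8310/43.9×10⁹)·(2.68/6.12×10^-5 + 1.19/1.58×10^-6) = 0.1512 rad.

8.66°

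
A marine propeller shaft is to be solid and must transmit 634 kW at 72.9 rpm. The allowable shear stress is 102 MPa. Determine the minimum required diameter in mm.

161 mm

ω = 2π·72.9/60 = 7.634 rad/s, so T = P/ω = 634×10³ / 7.634 = 83050 N·m.
For a solid shaft τ_max = 16T/(πd³), so d = (16T/(π τ_allow))^(1/3) = (16·83050/(π·1.02×10^8))^(1/3) = 0.1607 m.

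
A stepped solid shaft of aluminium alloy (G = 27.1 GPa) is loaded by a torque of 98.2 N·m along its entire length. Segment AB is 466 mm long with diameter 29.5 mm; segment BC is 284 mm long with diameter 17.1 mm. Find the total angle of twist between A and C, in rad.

0.145 rad

J_AB = π(0.0295)⁴/32 = 7.44×10^-8 m⁴; J_BC = π(0.0171)⁴/32 = 8.39×10^-9 m⁴.
θ = (T/G)·Σ L_i/J_i = (98.20/27.1×10⁹)·(0.466/7.44×10^-8 + 0.284/8.39×10^-9) = 0.1453 rad.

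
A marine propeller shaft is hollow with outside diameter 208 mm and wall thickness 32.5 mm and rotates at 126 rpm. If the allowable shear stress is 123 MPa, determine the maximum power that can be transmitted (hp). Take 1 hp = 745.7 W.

J = π(d_o⁴ − d_i⁴)/32 = π(0.208⁴ − 0.143⁴)/32 = 1.427×10^-4 m⁴.
T_max = τ_allow·J/r = 1.23×10^8 × 1.427×10^-4 / 0.104 = 168800 N·m.
ω = 2π·126/60 = 13.19 rad/s, so P_max = T_max·ω = 2.227×10^6 W.

2990 hp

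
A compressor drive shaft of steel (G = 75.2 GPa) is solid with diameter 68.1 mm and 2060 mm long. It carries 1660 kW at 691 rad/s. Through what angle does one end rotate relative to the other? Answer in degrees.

ω = 691 rad/s, so T = P/ω = 1660×10³ / 691.0 = 2402 N·m.
J = πd⁴/32 = π(0.0681)⁴/32 = 2.111×10^-6 m⁴.
θ = T·L/(G·J) = 2402 × 2.06 / (75.2×10⁹ × 2.111×10^-6) = 0.03117 rad.

1.79°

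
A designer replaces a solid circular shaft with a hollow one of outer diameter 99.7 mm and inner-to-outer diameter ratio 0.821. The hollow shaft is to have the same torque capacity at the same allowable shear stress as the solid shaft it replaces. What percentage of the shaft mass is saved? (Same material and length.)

Equal τ_max and T ⇒ the solid shaft needs d_s³ = d_o³(1−k⁴), so d_s = 99.7·(1−0.821⁴)^(1/3) = 81.47 mm.
Area ratio A_h/A_s = d_o²(1−k²)/d_s² = (1−k²)/(1−k⁴)^(2/3) = 0.4881.
Mass saving = 1 − 0.4881 = 51.2 %.

51.2 %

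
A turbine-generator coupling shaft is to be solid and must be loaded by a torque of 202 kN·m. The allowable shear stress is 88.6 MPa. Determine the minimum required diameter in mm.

For a solid shaft τ_max = 16T/(πd³), so d = (16T/(π τ_allow))^(1/3) = (16·202000/(π·8.86×10^7))^(1/3) = 0.2264 m.

226 mm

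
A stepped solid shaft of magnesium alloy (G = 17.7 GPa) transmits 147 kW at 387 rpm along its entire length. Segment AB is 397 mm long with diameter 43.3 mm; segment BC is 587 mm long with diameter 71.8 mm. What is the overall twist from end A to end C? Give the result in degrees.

16.1°

ω = 2π·387/60 = 40.53 rad/s, so T = P/ω = 147×10³ / 40.53 = 3627 N·m.
J_AB = π(0.0433)⁴/32 = 3.45×10^-7 m⁴; J_BC = π(0.0718)⁴/32 = 2.61×10^-6 m⁴.
θ = (T/G)·Σ L_i/J_i = (3627/17.7×10⁹)·(0.397/3.45×10^-7 + 0.587/2.61×10^-6) = 0.2819 rad.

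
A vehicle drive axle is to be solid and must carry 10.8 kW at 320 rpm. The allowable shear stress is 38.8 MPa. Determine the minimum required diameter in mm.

ω = 2π·320/60 = 33.51 rad/s, so T = P/ω = 10.8×10³ / 33.51 = 322.3 N·m.
For a solid shaft τ_max = 16T/(πd³), so d = (16T/(π τ_allow))^(1/3) = (16·322.3/(π·3.88×10^7))^(1/3) = 0.03484 m.

34.8 mm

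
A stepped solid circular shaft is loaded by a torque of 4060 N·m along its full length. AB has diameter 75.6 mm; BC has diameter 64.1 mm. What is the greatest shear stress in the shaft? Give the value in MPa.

78.5 MPa

Under the same torque, τ_max = 16T/(πd³) is largest where d is smallest — segment BC (d = 64.1 mm).
τ_max = 16·4060/(π·(0.0641)³) = 7.851×10^7 Pa.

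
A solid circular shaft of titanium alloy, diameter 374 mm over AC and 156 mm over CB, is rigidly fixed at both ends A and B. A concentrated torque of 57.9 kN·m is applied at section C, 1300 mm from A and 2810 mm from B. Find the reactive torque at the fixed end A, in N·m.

Compatibility: T_A·a/J_AC = T_B·b/J_CB with T_A + T_B = T₀.
J_AC = 1.92×10^-3 m⁴, J_CB = 5.81×10^-5 m⁴, so T_A = T₀·(J_AC/a)/((J_AC/a)+(J_CB/b)) = 57100 N·m, T_B = 799.6 N·m.

57100 N·m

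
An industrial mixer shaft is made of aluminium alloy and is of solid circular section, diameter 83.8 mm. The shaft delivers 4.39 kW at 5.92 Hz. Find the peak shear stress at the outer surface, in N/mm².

ω = 2π·5.92 = 37.20 rad/s, so T = P/ω = 4.39×10³ / 37.20 = 118.0 N·m.
J = πd⁴/32 = π(0.0838)⁴/32 = 4.841×10^-6 m⁴.
τ_max = T·r/J = 118.0 × 0.0419 / 4.841×10^-6 = 1.021×10^6 Pa.

1.02 N/mm²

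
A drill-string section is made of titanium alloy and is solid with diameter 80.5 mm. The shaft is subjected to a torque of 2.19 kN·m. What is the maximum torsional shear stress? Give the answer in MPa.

J = πd⁴/32 = π(0.0805)⁴/32 = 4.123×10^-6 m⁴.
τ_max = T·r/J = 2190 × 0.0403 / 4.123×10^-6 = 2.138×10^7 Pa.

21.4 MPa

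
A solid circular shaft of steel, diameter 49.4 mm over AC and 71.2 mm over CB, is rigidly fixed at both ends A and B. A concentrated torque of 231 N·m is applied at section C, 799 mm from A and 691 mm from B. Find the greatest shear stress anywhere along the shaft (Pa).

2.72e6 Pa

Compatibility: T_A·a/J_AC = T_B·b/J_CB with T_A + T_B = T₀.
J_AC = 5.85×10^-7 m⁴, J_CB = 2.52×10^-6 m⁴, so T_A = T₀·(J_AC/a)/((J_AC/a)+(J_CB/b)) = 38.57 N·m, T_B = 192.4 N·m.
τ in each portion: τ_AC = 1.63×10^6 Pa, τ_CB = 2.72×10^6 Pa; maximum is in CB.
τ_max = T_CB·r/J = 192.4·0.0356/2.52×10^-6 = 2.715×10^6 Pa.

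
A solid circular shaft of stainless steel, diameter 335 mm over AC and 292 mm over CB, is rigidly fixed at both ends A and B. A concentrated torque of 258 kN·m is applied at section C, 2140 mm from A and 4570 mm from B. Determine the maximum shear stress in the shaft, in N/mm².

27.5 N/mm²

Compatibility: T_A·a/J_AC = T_B·b/J_CB with T_A + T_B = T₀.
J_AC = 1.24×10^-3 m⁴, J_CB = 7.14×10^-4 m⁴, so T_A = T₀·(J_AC/a)/((J_AC/a)+(J_CB/b)) = 203100 N·m, T_B = 54900 N·m.
τ in each portion: τ_AC = 2.75×10^7 Pa, τ_CB = 1.12×10^7 Pa; maximum is in AC.
τ_max = T_AC·r/J = 203100·0.168/1.24×10^-3 = 2.751×10^7 Pa.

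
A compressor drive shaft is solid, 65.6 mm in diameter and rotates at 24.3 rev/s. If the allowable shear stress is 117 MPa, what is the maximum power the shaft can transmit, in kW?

J = πd⁴/32 = π(0.0656)⁴/32 = 1.818×10^-6 m⁴.
T_max = τ_allow·J/r = 1.17×10^8 × 1.818×10^-6 / 0.0328 = 6485 N·m.
ω = 2π·24.3 = 152.7 rad/s, so P_max = T_max·ω = 9.902×10^5 W.

990 kW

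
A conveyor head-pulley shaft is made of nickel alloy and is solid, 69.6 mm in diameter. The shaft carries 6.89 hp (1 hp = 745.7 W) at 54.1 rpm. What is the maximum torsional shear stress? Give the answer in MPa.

13.7 MPa

ω = 2π·54.1/60 = 5.665 rad/s, so T = P/ω = 6.89×745.7 / 5.665 = 906.9 N·m.
J = πd⁴/32 = π(0.0696)⁴/32 = 2.304×10^-6 m⁴.
τ_max = T·r/J = 906.9 × 0.0348 / 2.304×10^-6 = 1.370×10^7 Pa.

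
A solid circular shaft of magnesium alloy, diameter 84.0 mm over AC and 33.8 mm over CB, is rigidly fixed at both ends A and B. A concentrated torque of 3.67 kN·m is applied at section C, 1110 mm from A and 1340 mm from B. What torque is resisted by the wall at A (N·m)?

Compatibility: T_A·a/J_AC = T_B·b/J_CB with T_A + T_B = T₀.
J_AC = 4.89×10^-6 m⁴, J_CB = 1.28×10^-7 m⁴, so T_A = T₀·(J_AC/a)/((J_AC/a)+(J_CB/b)) = 3592 N·m, T_B = 78.00 N·m.

3590 N·m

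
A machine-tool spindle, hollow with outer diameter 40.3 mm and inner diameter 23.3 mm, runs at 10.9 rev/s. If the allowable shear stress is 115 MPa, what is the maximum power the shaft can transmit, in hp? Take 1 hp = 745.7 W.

J = π(d_o⁴ − d_i⁴)/32 = π(0.0403⁴ − 0.0233⁴)/32 = 2.300×10^-7 m⁴.
T_max = τ_allow·J/r = 1.15×10^8 × 2.300×10^-7 / 0.0201 = 1313 N·m.
ω = 2π·10.9 = 68.49 rad/s, so P_max = T_max·ω = 8.991×10^4 W.

121 hp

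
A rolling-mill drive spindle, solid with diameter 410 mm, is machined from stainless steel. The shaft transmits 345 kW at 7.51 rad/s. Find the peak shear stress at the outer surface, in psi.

492 psi

ω = 7.51 rad/s, so T = P/ω = 345×10³ / 7.510 = 45940 N·m.
J = πd⁴/32 = π(0.410)⁴/32 = 2.774×10^-3 m⁴.
τ_max = T·r/J = 45940 × 0.205 / 2.774×10^-3 = 3.395×10^6 Pa.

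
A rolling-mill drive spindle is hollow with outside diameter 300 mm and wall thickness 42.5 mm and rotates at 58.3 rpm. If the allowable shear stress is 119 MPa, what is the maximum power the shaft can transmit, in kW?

J = π(d_o⁴ − d_i⁴)/32 = π(0.300⁴ − 0.215⁴)/32 = 5.854×10^-4 m⁴.
T_max = τ_allow·J/r = 1.19×10^8 × 5.854×10^-4 / 0.150 = 464400 N·m.
ω = 2π·58.3/60 = 6.105 rad/s, so P_max = T_max·ω = 2.836×10^6 W.

2840 kW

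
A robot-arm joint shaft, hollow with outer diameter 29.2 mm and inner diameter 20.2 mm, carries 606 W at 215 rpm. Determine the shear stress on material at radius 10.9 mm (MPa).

5.33 MPa

ω = 2π·215/60 = 22.51 rad/s, so T = P/ω = 606 / 22.51 = 26.92 N·m.
J = π(d_o⁴ − d_i⁴)/32 = π(0.0292⁴ − 0.0202⁴)/32 = 5.503×10^-8 m⁴.
Shear stress varies linearly with radius: τ = T·r/J = 26.92 × 0.0109 / 5.503×10^-8 = 5.332×10^6 Pa.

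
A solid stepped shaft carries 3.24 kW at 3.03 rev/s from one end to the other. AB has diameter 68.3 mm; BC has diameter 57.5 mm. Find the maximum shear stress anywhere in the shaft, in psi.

661 psi

ω = 2π·3.03 = 19.04 rad/s, so T = P/ω = 3.24×10³ / 19.04 = 170.2 N·m.
Under the same torque, τ_max = 16T/(πd³) is largest where d is smallest — segment BC (d = 57.5 mm).
τ_max = 16·170.2/(π·(0.0575)³) = 4.559×10^6 Pa.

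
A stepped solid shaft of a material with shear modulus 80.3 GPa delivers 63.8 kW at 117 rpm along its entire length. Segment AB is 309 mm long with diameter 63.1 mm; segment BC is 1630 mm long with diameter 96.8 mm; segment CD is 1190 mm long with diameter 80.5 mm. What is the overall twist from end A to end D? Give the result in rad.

0.0439 rad

ω = 2π·117/60 = 12.25 rad/s, so T = P/ω = 63.8×10³ / 12.25 = 5207 N·m.
J_AB = π(0.0631)⁴/32 = 1.56×10^-6 m⁴; J_BC = π(0.0968)⁴/32 = 8.62×10^-6 m⁴; J_CD = π(0.0805)⁴/32 = 4.12×10^-6 m⁴.
θ = (T/G)·Σ L_i/J_i = (5207/80.3×10⁹)·(0.309/1.56×10^-6 + 1.63/8.62×10^-6 + 1.19/4.12×10^-6) = 0.04385 rad.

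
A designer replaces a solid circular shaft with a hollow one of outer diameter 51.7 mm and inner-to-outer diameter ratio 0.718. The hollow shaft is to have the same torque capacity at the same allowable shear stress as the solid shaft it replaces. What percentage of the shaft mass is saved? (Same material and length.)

Equal τ_max and T ⇒ the solid shaft needs d_s³ = d_o³(1−k⁴), so d_s = 51.7·(1−0.718⁴)^(1/3) = 46.64 mm.
Area ratio A_h/A_s = d_o²(1−k²)/d_s² = (1−k²)/(1−k⁴)^(2/3) = 0.5953.
Mass saving = 1 − 0.5953 = 40.5 %.

40.5 %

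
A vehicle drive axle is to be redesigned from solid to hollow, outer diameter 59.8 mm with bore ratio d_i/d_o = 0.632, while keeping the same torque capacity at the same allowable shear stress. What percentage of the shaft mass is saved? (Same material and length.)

32.6 %

Equal τ_max and T ⇒ the solid shaft needs d_s³ = d_o³(1−k⁴), so d_s = 59.8·(1−0.632⁴)^(1/3) = 56.43 mm.
Area ratio A_h/A_s = d_o²(1−k²)/d_s² = (1−k²)/(1−k⁴)^(2/3) = 0.6744.
Mass saving = 1 − 0.6744 = 32.6 %.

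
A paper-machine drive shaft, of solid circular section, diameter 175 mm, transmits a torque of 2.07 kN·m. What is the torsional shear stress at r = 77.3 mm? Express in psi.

252 psi

J = πd⁴/32 = π(0.175)⁴/32 = 9.208×10^-5 m⁴.
Shear stress varies linearly with radius: τ = T·r/J = 2070 × 0.0773 / 9.208×10^-5 = 1.738×10^6 Pa.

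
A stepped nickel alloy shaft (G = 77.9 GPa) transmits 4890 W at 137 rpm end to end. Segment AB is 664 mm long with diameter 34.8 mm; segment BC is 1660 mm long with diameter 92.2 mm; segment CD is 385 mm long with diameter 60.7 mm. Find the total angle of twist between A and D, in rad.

0.0225 rad

ω = 2π·137/60 = 14.35 rad/s, so T = P/ω = 4890 / 14.35 = 340.8 N·m.
J_AB = π(0.0348)⁴/32 = 1.44×10^-7 m⁴; J_BC = π(0.0922)⁴/32 = 7.09×10^-6 m⁴; J_CD = π(0.0607)⁴/32 = 1.33×10^-6 m⁴.
θ = (T/G)·Σ L_i/J_i = (340.8/77.9×10⁹)·(0.664/1.44×10^-7 + 1.66/7.09×10^-6 + 0.385/1.33×10^-6) = 0.02247 rad.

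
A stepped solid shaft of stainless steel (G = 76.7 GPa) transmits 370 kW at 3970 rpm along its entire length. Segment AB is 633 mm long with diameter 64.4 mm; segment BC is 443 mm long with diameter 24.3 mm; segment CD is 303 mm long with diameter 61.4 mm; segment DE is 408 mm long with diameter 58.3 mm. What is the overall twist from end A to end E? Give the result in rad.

ω = 2π·3970/60 = 415.7 rad/s, so T = P/ω = 370×10³ / 415.7 = 890.0 N·m.
J_AB = π(0.0644)⁴/32 = 1.69×10^-6 m⁴; J_BC = π(0.0243)⁴/32 = 3.42×10^-8 m⁴; J_CD = π(0.0614)⁴/32 = 1.40×10^-6 m⁴; J_DE = π(0.0583)⁴/32 = 1.13×10^-6 m⁴.
θ = (T/G)·Σ L_i/J_i = (890.0/76.7×10⁹)·(0.633/1.69×10^-6 + 0.443/3.42×10^-8 + 0.303/1.40×10^-6 + 0.408/1.13×10^-6) = 0.1612 rad.

0.161 rad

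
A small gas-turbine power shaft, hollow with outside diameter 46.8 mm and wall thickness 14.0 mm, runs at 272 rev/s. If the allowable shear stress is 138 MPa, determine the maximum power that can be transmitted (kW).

J = π(d_o⁴ − d_i⁴)/32 = π(0.0468⁴ − 0.0188⁴)/32 = 4.587×10^-7 m⁴.
T_max = τ_allow·J/r = 1.38×10^8 × 4.587×10^-7 / 0.0234 = 2705 N·m.
ω = 2π·272 = 1709 rad/s, so P_max = T_max·ω = 4.623×10^6 W.

4620 kW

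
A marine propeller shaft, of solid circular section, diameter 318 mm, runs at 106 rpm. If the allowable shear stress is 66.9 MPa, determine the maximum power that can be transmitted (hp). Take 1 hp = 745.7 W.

6290 hp

J = πd⁴/32 = π(0.318)⁴/32 = 1.004×10^-3 m⁴.
T_max = τ_allow·J/r = 6.69×10^7 × 1.004×10^-3 / 0.159 = 422400 N·m.
ω = 2π·106/60 = 11.10 rad/s, so P_max = T_max·ω = 4.689×10^6 W.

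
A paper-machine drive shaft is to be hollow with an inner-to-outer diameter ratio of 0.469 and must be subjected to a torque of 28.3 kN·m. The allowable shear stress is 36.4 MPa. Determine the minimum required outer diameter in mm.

161 mm

For a hollow shaft with d_i/d_o = 0.469: τ_max = 16T/(π d_o³ (1−k⁴)), so d_o = [16T/(π τ_allow (1−k⁴))]^(1/3) = [16·28300/(π·3.64×10^7·0.9516)]^(1/3) = 0.1608 m.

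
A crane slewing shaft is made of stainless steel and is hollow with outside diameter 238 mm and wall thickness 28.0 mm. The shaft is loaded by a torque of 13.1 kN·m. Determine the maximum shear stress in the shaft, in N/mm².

7.52 N/mm²

J = π(d_o⁴ − d_i⁴)/32 = π(0.238⁴ − 0.182⁴)/32 = 2.073×10^-4 m⁴.
τ_max = T·r/J = 13100 × 0.119 / 2.073×10^-4 = 7.521×10^6 Pa.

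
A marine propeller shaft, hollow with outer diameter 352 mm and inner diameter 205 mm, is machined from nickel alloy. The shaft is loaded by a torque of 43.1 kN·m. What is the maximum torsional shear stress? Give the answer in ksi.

J = π(d_o⁴ − d_i⁴)/32 = π(0.352⁴ − 0.205⁴)/32 = 1.334×10^-3 m⁴.
τ_max = T·r/J = 43100 × 0.176 / 1.334×10^-3 = 5.687×10^6 Pa.

0.825 ksi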